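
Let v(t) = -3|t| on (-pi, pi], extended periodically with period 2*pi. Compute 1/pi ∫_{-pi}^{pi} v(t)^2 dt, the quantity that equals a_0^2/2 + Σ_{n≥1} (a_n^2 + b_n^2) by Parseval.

1/pi ∫_{-pi}^{pi} v(t)^2 dt = 1/pi · (6*pi**3) = 6*pi**2.

6*pi**2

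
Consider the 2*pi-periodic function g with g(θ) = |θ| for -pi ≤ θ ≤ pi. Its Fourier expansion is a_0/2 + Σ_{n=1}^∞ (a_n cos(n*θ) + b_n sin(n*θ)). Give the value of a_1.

a_1 = 1/pi ∫_{-pi}^{pi} g(θ) cos(θ) dθ.
g is even and cos(θ) is even, so the integrand is even and a_1 = 2/pi ∫_0^{pi} g(θ) cos(θ) dθ.
Integrating by parts (boundary term plus one more integral), an antiderivative of (θ) cos(θ) is θ*sin(θ) + cos(θ); evaluating from 0 to pi: ∫_{0}^{pi} (θ) cos(θ) dθ = (-1) - (1) = -2.
Hence a_1 = (2/pi)·(-2) = -4/pi.

-4/pi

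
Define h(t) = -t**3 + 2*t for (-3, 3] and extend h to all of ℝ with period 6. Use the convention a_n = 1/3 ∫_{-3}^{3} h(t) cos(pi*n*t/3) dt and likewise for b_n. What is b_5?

b_5 = 1/3 ∫_{-3}^{3} h(t) sin(5*pi*t/3) dt.
h is odd and sin(5*pi*t/3) is odd, so the integrand is even and b_5 = 2/3 ∫_0^{3} h(t) sin(5*pi*t/3) dt.
Integrating by parts three times (tabular method), an antiderivative of (-t**3 + 2*t) sin(5*pi*t/3) is 3*t**3*cos(5*pi*t/3)/(5*pi) - 27*t**2*sin(5*pi*t/3)/(25*pi**2) - 6*t*cos(5*pi*t/3)/(5*pi) - 162*t*cos(5*pi*t/3)/(125*pi**3) + 486*sin(5*pi*t/3)/(625*pi**4) + 18*sin(5*pi*t/3)/(25*pi**2); evaluating from 0 to 3: ∫_{0}^{3} (-t**3 + 2*t) sin(5*pi*t/3) dt = (9*(54 - 175*pi**2)/(125*pi**3)) - (0) = 9*(54 - 175*pi**2)/(125*pi**3).
Hence b_5 = (2/3)·(9*(54 - 175*pi**2)/(125*pi**3)) = 6*(54 - 175*pi**2)/(125*pi**3).

6*(54 - 175*pi**2)/(125*pi**3)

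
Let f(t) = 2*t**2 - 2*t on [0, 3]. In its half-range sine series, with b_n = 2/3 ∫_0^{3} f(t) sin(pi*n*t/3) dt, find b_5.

24*(-6 + 25*pi**2)/(125*pi**3)

b_5 = 2/3 ∫_0^{3} (2*t**2 - 2*t) sin(5*pi*t/3) dt.
Integrating by parts twice (tabular method), an antiderivative of (2*t**2 - 2*t) sin(5*pi*t/3) is -6*t**2*cos(5*pi*t/3)/(5*pi) + 36*t*sin(5*pi*t/3)/(25*pi**2) + 6*t*cos(5*pi*t/3)/(5*pi) - 18*sin(5*pi*t/3)/(25*pi**2) + 108*cos(5*pi*t/3)/(125*pi**3); evaluating from 0 to 3: ∫_{0}^{3} (2*t**2 - 2*t) sin(5*pi*t/3) dt = (36*(-3 + 25*pi**2)/(125*pi**3)) - (108/(125*pi**3)) = 36*(-6 + 25*pi**2)/(125*pi**3).
Hence b_5 = (2/3)·(36*(-6 + 25*pi**2)/(125*pi**3)) = 24*(-6 + 25*pi**2)/(125*pi**3).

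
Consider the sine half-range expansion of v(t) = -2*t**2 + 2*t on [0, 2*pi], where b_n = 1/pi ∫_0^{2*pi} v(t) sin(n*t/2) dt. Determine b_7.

8*(-98*pi**2 + 8 + 49*pi)/(343*pi)

b_7 = 1/pi ∫_0^{2*pi} (-2*t**2 + 2*t) sin(7*t/2) dt.
Integrating by parts twice (tabular method), an antiderivative of (-2*t**2 + 2*t) sin(7*t/2) is 4*t**2*cos(7*t/2)/7 - 16*t*sin(7*t/2)/49 - 4*t*cos(7*t/2)/7 + 8*sin(7*t/2)/49 - 32*cos(7*t/2)/343; evaluating from 0 to 2*pi: ∫_{0}^{2*pi} (-2*t**2 + 2*t) sin(7*t/2) dt = (-16*pi**2/7 + 32/343 + 8*pi/7) - (-32/343) = -16*pi**2/7 + 64/343 + 8*pi/7.
Hence b_7 = (1/pi)·(-16*pi**2/7 + 64/343 + 8*pi/7) = 8*(-98*pi**2 + 8 + 49*pi)/(343*pi).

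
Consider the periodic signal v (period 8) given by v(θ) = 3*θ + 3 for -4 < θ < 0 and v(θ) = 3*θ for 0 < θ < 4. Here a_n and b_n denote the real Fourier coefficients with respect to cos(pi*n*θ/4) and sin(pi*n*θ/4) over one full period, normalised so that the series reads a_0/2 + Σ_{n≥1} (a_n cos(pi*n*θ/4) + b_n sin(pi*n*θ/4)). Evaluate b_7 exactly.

18/(7*pi)

b_7 = 1/4 ∫_{-4}^{4} v(θ) sin(7*pi*θ/4) dθ.
Split the integral at the breakpoints.
Integrating by parts (boundary term plus one more integral), an antiderivative of (3*θ + 3) sin(7*pi*θ/4) is -12*θ*cos(7*pi*θ/4)/(7*pi) + 48*sin(7*pi*θ/4)/(49*pi**2) - 12*cos(7*pi*θ/4)/(7*pi); evaluating from -4 to 0: ∫_{-4}^{0} (3*θ + 3) sin(7*pi*θ/4) dθ = (-12/(7*pi)) - (-36/(7*pi)) = 24/(7*pi).
Integrating by parts (boundary term plus one more integral), an antiderivative of (3*θ) sin(7*pi*θ/4) is -12*θ*cos(7*pi*θ/4)/(7*pi) + 48*sin(7*pi*θ/4)/(49*pi**2); evaluating from 0 to 4: ∫_{0}^{4} (3*θ) sin(7*pi*θ/4) dθ = (48/(7*pi)) - (0) = 48/(7*pi).
Summing the pieces and multiplying by (1/4) gives b_7 = 18/(7*pi).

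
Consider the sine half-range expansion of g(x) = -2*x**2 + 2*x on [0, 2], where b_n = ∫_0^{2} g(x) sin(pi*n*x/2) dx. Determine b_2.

4/pi

b_2 = ∫_0^{2} (-2*x**2 + 2*x) sin(pi*x) dx.
Integrating by parts twice (tabular method), an antiderivative of (-2*x**2 + 2*x) sin(pi*x) is 2*x**2*cos(pi*x)/pi - 4*x*sin(pi*x)/pi**2 - 2*x*cos(pi*x)/pi + 2*sin(pi*x)/pi**2 - 4*cos(pi*x)/pi**3; evaluating from 0 to 2: ∫_{0}^{2} (-2*x**2 + 2*x) sin(pi*x) dx = (-4/pi**3 + 4/pi) - (-4/pi**3) = 4/pi.
Hence b_2 = 4/pi.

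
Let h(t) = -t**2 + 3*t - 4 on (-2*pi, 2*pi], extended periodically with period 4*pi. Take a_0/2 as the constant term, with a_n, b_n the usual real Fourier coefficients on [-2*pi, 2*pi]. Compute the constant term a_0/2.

a_0 = (1/(2*pi)) ∫_{-2*pi}^{2*pi} h(t) dt = (1/(2*pi)) · (-16*pi*(3 + pi**2)/3) = -8*pi**2/3 - 8.
So the constant term a_0/2 = -4*pi**2/3 - 4.

-4*pi**2/3 - 4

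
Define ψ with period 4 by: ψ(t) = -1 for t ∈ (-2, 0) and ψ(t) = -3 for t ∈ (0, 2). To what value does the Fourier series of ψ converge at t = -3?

t = -3 differs from t = 1 by -1 full period(s), and the series is 4-periodic.
ψ is continuous at t = 1 with value -3, so the series converges to -3 there.

-3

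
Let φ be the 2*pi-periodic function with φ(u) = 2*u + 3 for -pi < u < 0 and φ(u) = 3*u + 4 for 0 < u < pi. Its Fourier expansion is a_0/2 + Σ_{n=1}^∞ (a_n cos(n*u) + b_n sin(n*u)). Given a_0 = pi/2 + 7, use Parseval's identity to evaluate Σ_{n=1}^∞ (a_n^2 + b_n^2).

1/2 + 5*pi/2 + 101*pi**2/24

Parseval: a_0^2/2 + Σ_{n≥1} (a_n^2+b_n^2) = 1/pi ∫_{-pi}^{pi} φ(u)^2 du = 6*pi + 25 + 13*pi**2/3.
Subtract a_0^2/2 = (pi + 14)**2/8: Σ (a_n^2+b_n^2) = 1/2 + 5*pi/2 + 101*pi**2/24.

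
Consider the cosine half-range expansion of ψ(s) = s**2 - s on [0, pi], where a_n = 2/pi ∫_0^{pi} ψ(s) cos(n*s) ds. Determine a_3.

4*(1 - pi)/(9*pi)

a_3 = 2/pi ∫_0^{pi} (s**2 - s) cos(3*s) ds.
Integrating by parts twice (tabular method), an antiderivative of (s**2 - s) cos(3*s) is s**2*sin(3*s)/3 - s*sin(3*s)/3 + 2*s*cos(3*s)/9 - 2*sin(3*s)/27 - cos(3*s)/9; evaluating from 0 to pi: ∫_{0}^{pi} (s**2 - s) cos(3*s) ds = (1/9 - 2*pi/9) - (-1/9) = 2/9 - 2*pi/9.
Hence a_3 = (2/pi)·(2/9 - 2*pi/9) = 4*(1 - pi)/(9*pi).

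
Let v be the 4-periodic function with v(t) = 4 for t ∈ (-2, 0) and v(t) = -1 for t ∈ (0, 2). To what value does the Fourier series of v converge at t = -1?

4

v is continuous at t = -1 with value 4, so the series converges to 4 there.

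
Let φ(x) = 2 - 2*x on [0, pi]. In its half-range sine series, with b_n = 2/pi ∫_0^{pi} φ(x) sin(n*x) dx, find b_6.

b_6 = 2/pi ∫_0^{pi} (2 - 2*x) sin(6*x) dx.
Integrating by parts (boundary term plus one more integral), an antiderivative of (2 - 2*x) sin(6*x) is x*cos(6*x)/3 - sin(6*x)/18 - cos(6*x)/3; evaluating from 0 to pi: ∫_{0}^{pi} (2 - 2*x) sin(6*x) dx = (-1/3 + pi/3) - (-1/3) = pi/3.
Hence b_6 = (2/pi)·(pi/3) = 2/3.

2/3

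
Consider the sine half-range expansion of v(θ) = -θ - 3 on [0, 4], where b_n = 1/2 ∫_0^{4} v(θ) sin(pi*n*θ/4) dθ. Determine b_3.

b_3 = 1/2 ∫_0^{4} (-θ - 3) sin(3*pi*θ/4) dθ.
Integrating by parts (boundary term plus one more integral), an antiderivative of (-θ - 3) sin(3*pi*θ/4) is 4*θ*cos(3*pi*θ/4)/(3*pi) - 16*sin(3*pi*θ/4)/(9*pi**2) + 4*cos(3*pi*θ/4)/pi; evaluating from 0 to 4: ∫_{0}^{4} (-θ - 3) sin(3*pi*θ/4) dθ = (-28/(3*pi)) - (4/pi) = -40/(3*pi).
Hence b_3 = (1/2)·(-40/(3*pi)) = -20/(3*pi).

-20/(3*pi)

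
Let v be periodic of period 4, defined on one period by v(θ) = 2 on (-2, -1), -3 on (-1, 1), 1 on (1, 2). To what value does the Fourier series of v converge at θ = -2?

3/2

θ = -2 differs from θ = 2 by -1 full period(s), and the series is 4-periodic.
At θ = 2 the one-sided limits are v(2^-) = 1 and v(2^+) = 2.
By Dirichlet's theorem the series converges to their average, [(1) + (2)]/2 = 3/2.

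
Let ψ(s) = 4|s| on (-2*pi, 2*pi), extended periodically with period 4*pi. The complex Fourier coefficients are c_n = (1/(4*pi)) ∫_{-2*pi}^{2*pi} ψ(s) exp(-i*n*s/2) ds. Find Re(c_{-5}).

Since ψ is real-valued, Re(c_{-5}) = (1/(4*pi)) ∫_{-2*pi}^{2*pi} ψ(s) cos(-5*s/2) ds = a_{5}/2.
ψ is even and cos(-5*s/2) is even, so the integrand is even: ∫_{-2*pi}^{2*pi} ψ(s) cos(-5*s/2) ds = 2∫_0^{2*pi} ψ(s) cos(-5*s/2) ds.
Integrating by parts (boundary term plus one more integral), an antiderivative of (4*s) cos(-5*s/2) is 8*s*sin(5*s/2)/5 + 16*cos(5*s/2)/25; evaluating from 0 to 2*pi: ∫_{0}^{2*pi} (4*s) cos(-5*s/2) ds = (-16/25) - (16/25) = -32/25.
So ∫_{-2*pi}^{2*pi} ψ(s) cos(-5*s/2) ds = -64/25.
Hence Re(c_{-5}) = (1/(4*pi))·(-64/25) = -16/(25*pi).

-16/(25*pi)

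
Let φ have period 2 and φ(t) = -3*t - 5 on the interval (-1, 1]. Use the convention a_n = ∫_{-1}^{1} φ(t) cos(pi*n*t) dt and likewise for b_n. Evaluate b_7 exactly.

-6/(7*pi)

b_7 = ∫_{-1}^{1} φ(t) sin(7*pi*t) dt.
Integrating by parts (boundary term plus one more integral), an antiderivative of (-3*t - 5) sin(7*pi*t) is 3*t*cos(7*pi*t)/(7*pi) - 3*sin(7*pi*t)/(49*pi**2) + 5*cos(7*pi*t)/(7*pi); evaluating from -1 to 1: ∫_{-1}^{1} (-3*t - 5) sin(7*pi*t) dt = (-8/(7*pi)) - (-2/(7*pi)) = -6/(7*pi).
Hence b_7 = -6/(7*pi).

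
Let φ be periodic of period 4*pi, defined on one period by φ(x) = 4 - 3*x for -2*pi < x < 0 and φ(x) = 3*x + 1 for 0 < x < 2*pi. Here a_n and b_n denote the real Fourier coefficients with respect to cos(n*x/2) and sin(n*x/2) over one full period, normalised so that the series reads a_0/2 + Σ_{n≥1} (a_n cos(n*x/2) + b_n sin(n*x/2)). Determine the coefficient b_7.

-6/(7*pi)

b_7 = (1/(2*pi)) ∫_{-2*pi}^{2*pi} φ(x) sin(7*x/2) dx.
Split the integral at the breakpoints.
Integrating by parts (boundary term plus one more integral), an antiderivative of (4 - 3*x) sin(7*x/2) is 6*x*cos(7*x/2)/7 - 12*sin(7*x/2)/49 - 8*cos(7*x/2)/7; evaluating from -2*pi to 0: ∫_{-2*pi}^{0} (4 - 3*x) sin(7*x/2) dx = (-8/7) - (8/7 + 12*pi/7) = -12*pi/7 - 16/7.
Integrating by parts (boundary term plus one more integral), an antiderivative of (3*x + 1) sin(7*x/2) is -6*x*cos(7*x/2)/7 + 12*sin(7*x/2)/49 - 2*cos(7*x/2)/7; evaluating from 0 to 2*pi: ∫_{0}^{2*pi} (3*x + 1) sin(7*x/2) dx = (2/7 + 12*pi/7) - (-2/7) = 4/7 + 12*pi/7.
Summing the pieces and multiplying by (1/(2*pi)) gives b_7 = -6/(7*pi).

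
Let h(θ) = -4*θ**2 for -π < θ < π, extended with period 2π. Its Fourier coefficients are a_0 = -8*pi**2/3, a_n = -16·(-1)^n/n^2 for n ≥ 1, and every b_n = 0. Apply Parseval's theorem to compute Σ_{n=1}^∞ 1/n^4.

Parseval: a_0^2/2 + Σ a_n^2 = (1/π) ∫_{-π}^{π} h(θ)^2 dθ = 32*pi**4/5.
Subtract a_0^2/2 = 32*pi**4/9: Σ a_n^2 = 128*pi**4/45.
Since a_n^2 = 256/n^4, Σ 1/n^4 = pi**4/90.

pi**4/90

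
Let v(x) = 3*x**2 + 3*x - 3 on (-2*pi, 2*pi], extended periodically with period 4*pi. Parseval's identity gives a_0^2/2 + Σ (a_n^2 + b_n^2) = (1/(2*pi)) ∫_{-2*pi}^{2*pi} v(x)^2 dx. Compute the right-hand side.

-24*pi**2 + 18 + 288*pi**4/5

(1/(2*pi)) ∫_{-2*pi}^{2*pi} v(x)^2 dx = (1/(2*pi)) · (-48*pi**3 + 36*pi + 576*pi**5/5) = -24*pi**2 + 18 + 288*pi**4/5.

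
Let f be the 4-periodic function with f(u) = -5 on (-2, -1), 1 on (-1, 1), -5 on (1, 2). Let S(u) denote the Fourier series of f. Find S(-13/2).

-5

u = -13/2 differs from u = 3/2 by -2 full period(s), and the series is 4-periodic.
f is continuous at u = 3/2 with value -5, so the series converges to -5 there.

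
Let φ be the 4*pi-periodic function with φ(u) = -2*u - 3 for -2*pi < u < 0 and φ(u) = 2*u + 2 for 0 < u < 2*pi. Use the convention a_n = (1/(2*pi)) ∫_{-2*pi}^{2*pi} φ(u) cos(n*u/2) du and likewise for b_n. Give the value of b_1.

b_1 = (1/(2*pi)) ∫_{-2*pi}^{2*pi} φ(u) sin(u/2) du.
Split the integral at the breakpoints.
Integrating by parts (boundary term plus one more integral), an antiderivative of (-2*u - 3) sin(u/2) is 4*u*cos(u/2) - 8*sin(u/2) + 6*cos(u/2); evaluating from -2*pi to 0: ∫_{-2*pi}^{0} (-2*u - 3) sin(u/2) du = (6) - (-6 + 8*pi) = 12 - 8*pi.
Integrating by parts (boundary term plus one more integral), an antiderivative of (2*u + 2) sin(u/2) is -4*u*cos(u/2) + 8*sin(u/2) - 4*cos(u/2); evaluating from 0 to 2*pi: ∫_{0}^{2*pi} (2*u + 2) sin(u/2) du = (4 + 8*pi) - (-4) = 8 + 8*pi.
Summing the pieces and multiplying by (1/(2*pi)) gives b_1 = 10/pi.

10/pi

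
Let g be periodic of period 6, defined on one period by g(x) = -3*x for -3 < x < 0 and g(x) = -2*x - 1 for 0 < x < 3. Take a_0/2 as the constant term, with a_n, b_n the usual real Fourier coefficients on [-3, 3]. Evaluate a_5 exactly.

-6/(25*pi**2)

a_5 = 1/3 ∫_{-3}^{3} g(x) cos(5*pi*x/3) dx.
Split the integral at the breakpoints.
Integrating by parts (boundary term plus one more integral), an antiderivative of (-3*x) cos(5*pi*x/3) is -9*x*sin(5*pi*x/3)/(5*pi) - 27*cos(5*pi*x/3)/(25*pi**2); evaluating from -3 to 0: ∫_{-3}^{0} (-3*x) cos(5*pi*x/3) dx = (-27/(25*pi**2)) - (27/(25*pi**2)) = -54/(25*pi**2).
Integrating by parts (boundary term plus one more integral), an antiderivative of (-2*x - 1) cos(5*pi*x/3) is -6*x*sin(5*pi*x/3)/(5*pi) - 3*sin(5*pi*x/3)/(5*pi) - 18*cos(5*pi*x/3)/(25*pi**2); evaluating from 0 to 3: ∫_{0}^{3} (-2*x - 1) cos(5*pi*x/3) dx = (18/(25*pi**2)) - (-18/(25*pi**2)) = 36/(25*pi**2).
Summing the pieces and multiplying by (1/3) gives a_5 = -6/(25*pi**2).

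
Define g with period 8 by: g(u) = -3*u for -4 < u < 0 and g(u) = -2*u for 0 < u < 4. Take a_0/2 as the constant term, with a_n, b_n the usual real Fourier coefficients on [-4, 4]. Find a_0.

2

a_0 = 1/4 ∫_{-4}^{4} g(u) du = 1/4 · (8) = 2.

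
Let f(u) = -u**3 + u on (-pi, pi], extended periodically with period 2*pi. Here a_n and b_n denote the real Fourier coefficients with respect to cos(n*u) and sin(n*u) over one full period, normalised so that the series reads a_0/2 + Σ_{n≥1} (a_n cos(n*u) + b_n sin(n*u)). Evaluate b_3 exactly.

10/9 - 2*pi**2/3

b_3 = 1/pi ∫_{-pi}^{pi} f(u) sin(3*u) du.
f is odd and sin(3*u) is odd, so the integrand is even and b_3 = 2/pi ∫_0^{pi} f(u) sin(3*u) du.
Integrating by parts three times (tabular method), an antiderivative of (-u**3 + u) sin(3*u) is u**3*cos(3*u)/3 - u**2*sin(3*u)/3 - 5*u*cos(3*u)/9 + 5*sin(3*u)/27; evaluating from 0 to pi: ∫_{0}^{pi} (-u**3 + u) sin(3*u) du = (pi*(5 - 3*pi**2)/9) - (0) = pi*(5 - 3*pi**2)/9.
Hence b_3 = (2/pi)·(pi*(5 - 3*pi**2)/9) = 10/9 - 2*pi**2/3.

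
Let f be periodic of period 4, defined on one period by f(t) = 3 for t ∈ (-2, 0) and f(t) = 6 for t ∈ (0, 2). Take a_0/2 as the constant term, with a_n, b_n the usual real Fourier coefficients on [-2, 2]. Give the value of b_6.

b_6 = 1/2 ∫_{-2}^{2} f(t) sin(3*pi*t) dt.
Split the integral at the breakpoints.
Directly, an antiderivative of (3) sin(3*pi*t) is -cos(3*pi*t)/pi; evaluating from -2 to 0: ∫_{-2}^{0} (3) sin(3*pi*t) dt = (-1/pi) - (-1/pi) = 0.
Directly, an antiderivative of (6) sin(3*pi*t) is -2*cos(3*pi*t)/pi; evaluating from 0 to 2: ∫_{0}^{2} (6) sin(3*pi*t) dt = (-2/pi) - (-2/pi) = 0.
Summing the pieces and multiplying by (1/2) gives b_6 = 0.

0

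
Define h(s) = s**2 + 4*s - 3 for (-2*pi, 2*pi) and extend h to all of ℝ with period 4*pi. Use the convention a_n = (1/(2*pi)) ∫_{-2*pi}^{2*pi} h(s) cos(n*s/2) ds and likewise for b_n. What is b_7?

b_7 = (1/(2*pi)) ∫_{-2*pi}^{2*pi} h(s) sin(7*s/2) ds.
Integrating by parts twice (tabular method), an antiderivative of (s**2 + 4*s - 3) sin(7*s/2) is -2*s**2*cos(7*s/2)/7 + 8*s*sin(7*s/2)/49 - 8*s*cos(7*s/2)/7 + 16*sin(7*s/2)/49 + 310*cos(7*s/2)/343; evaluating from -2*pi to 2*pi: ∫_{-2*pi}^{2*pi} (s**2 + 4*s - 3) sin(7*s/2) ds = (-310/343 + 16*pi/7 + 8*pi**2/7) - (-16*pi/7 - 310/343 + 8*pi**2/7) = 32*pi/7.
Hence b_7 = (1/(2*pi))·(32*pi/7) = 16/7.

16/7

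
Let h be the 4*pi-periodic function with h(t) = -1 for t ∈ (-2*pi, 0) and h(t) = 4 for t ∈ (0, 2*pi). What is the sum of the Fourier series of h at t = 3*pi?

t = 3*pi differs from t = -pi by 1 full period(s), and the series is 4*pi-periodic.
h is continuous at t = -pi with value -1, so the series converges to -1 there.

-1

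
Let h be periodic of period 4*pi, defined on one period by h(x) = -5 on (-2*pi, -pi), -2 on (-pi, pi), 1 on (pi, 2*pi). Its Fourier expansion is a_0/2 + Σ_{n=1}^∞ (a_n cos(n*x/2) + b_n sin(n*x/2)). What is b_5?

b_5 = (1/(2*pi)) ∫_{-2*pi}^{2*pi} h(x) sin(5*x/2) dx.
Split the integral at the breakpoints.
Directly, an antiderivative of (-5) sin(5*x/2) is 2*cos(5*x/2); evaluating from -2*pi to -pi: ∫_{-2*pi}^{-pi} (-5) sin(5*x/2) dx = (0) - (-2) = 2.
Directly, an antiderivative of (-2) sin(5*x/2) is 4*cos(5*x/2)/5; evaluating from -pi to pi: ∫_{-pi}^{pi} (-2) sin(5*x/2) dx = (0) - (0) = 0.
Directly, an antiderivative of (1) sin(5*x/2) is -2*cos(5*x/2)/5; evaluating from pi to 2*pi: ∫_{pi}^{2*pi} (1) sin(5*x/2) dx = (2/5) - (0) = 2/5.
Summing the pieces and multiplying by (1/(2*pi)) gives b_5 = 6/(5*pi).

6/(5*pi)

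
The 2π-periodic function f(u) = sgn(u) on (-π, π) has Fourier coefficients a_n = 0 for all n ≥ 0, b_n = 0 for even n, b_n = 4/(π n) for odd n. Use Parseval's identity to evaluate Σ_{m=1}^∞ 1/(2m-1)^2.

Parseval: Σ b_n^2 = (1/π) ∫_{-π}^{π} f(u)^2 du = 2.
Only odd n contribute, with b_n^2 = 16/(π^2 n^2), so Σ_{m≥1} 1/(2m-1)^2 = π^2·(2)/16 = pi**2/8.

pi**2/8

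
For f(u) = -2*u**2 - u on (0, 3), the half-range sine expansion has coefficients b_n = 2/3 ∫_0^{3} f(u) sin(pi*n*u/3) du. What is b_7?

b_7 = 2/3 ∫_0^{3} (-2*u**2 - u) sin(7*pi*u/3) du.
Integrating by parts twice (tabular method), an antiderivative of (-2*u**2 - u) sin(7*pi*u/3) is 6*u**2*cos(7*pi*u/3)/(7*pi) - 36*u*sin(7*pi*u/3)/(49*pi**2) + 3*u*cos(7*pi*u/3)/(7*pi) - 9*sin(7*pi*u/3)/(49*pi**2) - 108*cos(7*pi*u/3)/(343*pi**3); evaluating from 0 to 3: ∫_{0}^{3} (-2*u**2 - u) sin(7*pi*u/3) du = (-9/pi + 108/(343*pi**3)) - (-108/(343*pi**3)) = -9/pi + 216/(343*pi**3).
Hence b_7 = (2/3)·(-9/pi + 216/(343*pi**3)) = -6/pi + 144/(343*pi**3).

-6/pi + 144/(343*pi**3)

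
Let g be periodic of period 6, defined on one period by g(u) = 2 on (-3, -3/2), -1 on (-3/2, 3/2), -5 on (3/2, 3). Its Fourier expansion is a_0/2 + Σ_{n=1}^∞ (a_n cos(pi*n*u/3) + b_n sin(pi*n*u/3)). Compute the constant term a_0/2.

-5/4

a_0 = 1/3 ∫_{-3}^{3} g(u) du = 1/3 · (-15/2) = -5/2.
So the constant term a_0/2 = -5/4.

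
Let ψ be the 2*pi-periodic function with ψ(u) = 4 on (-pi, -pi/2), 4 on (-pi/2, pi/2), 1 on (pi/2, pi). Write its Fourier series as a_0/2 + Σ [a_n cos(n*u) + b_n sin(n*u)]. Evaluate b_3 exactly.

-1/pi

b_3 = 1/pi ∫_{-pi}^{pi} ψ(u) sin(3*u) du.
Split the integral at the breakpoints.
Directly, an antiderivative of (4) sin(3*u) is -4*cos(3*u)/3; evaluating from -pi to -pi/2: ∫_{-pi}^{-pi/2} (4) sin(3*u) du = (0) - (4/3) = -4/3.
Directly, an antiderivative of (4) sin(3*u) is -4*cos(3*u)/3; evaluating from -pi/2 to pi/2: ∫_{-pi/2}^{pi/2} (4) sin(3*u) du = (0) - (0) = 0.
Directly, an antiderivative of (1) sin(3*u) is -cos(3*u)/3; evaluating from pi/2 to pi: ∫_{pi/2}^{pi} (1) sin(3*u) du = (1/3) - (0) = 1/3.
Summing the pieces and multiplying by (1/pi) gives b_3 = -1/pi.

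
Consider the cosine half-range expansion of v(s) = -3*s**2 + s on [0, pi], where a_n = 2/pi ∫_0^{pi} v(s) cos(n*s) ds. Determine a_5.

4*(-1 + 3*pi)/(25*pi)

a_5 = 2/pi ∫_0^{pi} (-3*s**2 + s) cos(5*s) ds.
Integrating by parts twice (tabular method), an antiderivative of (-3*s**2 + s) cos(5*s) is -3*s**2*sin(5*s)/5 + s*sin(5*s)/5 - 6*s*cos(5*s)/25 + 6*sin(5*s)/125 + cos(5*s)/25; evaluating from 0 to pi: ∫_{0}^{pi} (-3*s**2 + s) cos(5*s) ds = (-1/25 + 6*pi/25) - (1/25) = -2/25 + 6*pi/25.
Hence a_5 = (2/pi)·(-2/25 + 6*pi/25) = 4*(-1 + 3*pi)/(25*pi).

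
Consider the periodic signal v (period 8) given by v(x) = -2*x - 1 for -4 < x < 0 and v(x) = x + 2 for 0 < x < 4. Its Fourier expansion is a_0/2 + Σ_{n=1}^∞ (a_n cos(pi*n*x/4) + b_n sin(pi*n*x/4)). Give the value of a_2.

a_2 = 1/4 ∫_{-4}^{4} v(x) cos(pi*x/2) dx.
Split the integral at the breakpoints.
Integrating by parts (boundary term plus one more integral), an antiderivative of (-2*x - 1) cos(pi*x/2) is -4*x*sin(pi*x/2)/pi - 2*sin(pi*x/2)/pi - 8*cos(pi*x/2)/pi**2; evaluating from -4 to 0: ∫_{-4}^{0} (-2*x - 1) cos(pi*x/2) dx = (-8/pi**2) - (-8/pi**2) = 0.
Integrating by parts (boundary term plus one more integral), an antiderivative of (x + 2) cos(pi*x/2) is 2*x*sin(pi*x/2)/pi + 4*sin(pi*x/2)/pi + 4*cos(pi*x/2)/pi**2; evaluating from 0 to 4: ∫_{0}^{4} (x + 2) cos(pi*x/2) dx = (4/pi**2) - (4/pi**2) = 0.
Summing the pieces and multiplying by (1/4) gives a_2 = 0.

0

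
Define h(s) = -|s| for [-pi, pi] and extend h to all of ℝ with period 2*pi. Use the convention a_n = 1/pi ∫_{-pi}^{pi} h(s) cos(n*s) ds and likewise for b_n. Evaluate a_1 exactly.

4/pi

a_1 = 1/pi ∫_{-pi}^{pi} h(s) cos(s) ds.
h is even and cos(s) is even, so the integrand is even and a_1 = 2/pi ∫_0^{pi} h(s) cos(s) ds.
Integrating by parts (boundary term plus one more integral), an antiderivative of (-s) cos(s) is -s*sin(s) - cos(s); evaluating from 0 to pi: ∫_{0}^{pi} (-s) cos(s) ds = (1) - (-1) = 2.
Hence a_1 = (2/pi)·(2) = 4/pi.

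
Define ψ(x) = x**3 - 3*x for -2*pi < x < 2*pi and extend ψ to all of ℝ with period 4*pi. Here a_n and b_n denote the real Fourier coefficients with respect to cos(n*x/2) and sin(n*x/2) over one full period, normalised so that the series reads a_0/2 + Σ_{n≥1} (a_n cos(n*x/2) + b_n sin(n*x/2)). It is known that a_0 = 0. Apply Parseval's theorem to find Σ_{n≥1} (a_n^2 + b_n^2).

Parseval: a_0^2/2 + Σ_{n≥1} (a_n^2+b_n^2) = (1/(2*pi)) ∫_{-2*pi}^{2*pi} ψ(x)^2 dx = 8*pi**2*(-168*pi**2 + 105 + 80*pi**4)/35.
Subtract a_0^2/2 = 0: Σ (a_n^2+b_n^2) = 8*pi**2*(-168*pi**2 + 105 + 80*pi**4)/35.

8*pi**2*(-168*pi**2 + 105 + 80*pi**4)/35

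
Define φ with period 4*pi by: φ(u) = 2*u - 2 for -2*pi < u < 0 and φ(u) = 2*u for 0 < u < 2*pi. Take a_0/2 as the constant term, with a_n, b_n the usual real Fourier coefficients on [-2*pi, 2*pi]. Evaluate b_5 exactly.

b_5 = (1/(2*pi)) ∫_{-2*pi}^{2*pi} φ(u) sin(5*u/2) du.
Split the integral at the breakpoints.
Integrating by parts (boundary term plus one more integral), an antiderivative of (2*u - 2) sin(5*u/2) is -4*u*cos(5*u/2)/5 + 8*sin(5*u/2)/25 + 4*cos(5*u/2)/5; evaluating from -2*pi to 0: ∫_{-2*pi}^{0} (2*u - 2) sin(5*u/2) du = (4/5) - (-8*pi/5 - 4/5) = 8/5 + 8*pi/5.
Integrating by parts (boundary term plus one more integral), an antiderivative of (2*u) sin(5*u/2) is -4*u*cos(5*u/2)/5 + 8*sin(5*u/2)/25; evaluating from 0 to 2*pi: ∫_{0}^{2*pi} (2*u) sin(5*u/2) du = (8*pi/5) - (0) = 8*pi/5.
Summing the pieces and multiplying by (1/(2*pi)) gives b_5 = 4*(1 + 2*pi)/(5*pi).

4*(1 + 2*pi)/(5*pi)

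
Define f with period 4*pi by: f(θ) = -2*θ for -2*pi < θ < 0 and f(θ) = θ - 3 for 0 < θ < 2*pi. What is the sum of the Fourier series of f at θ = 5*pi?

-3 + pi

θ = 5*pi differs from θ = pi by 1 full period(s), and the series is 4*pi-periodic.
f is continuous at θ = pi with value -3 + pi, so the series converges to -3 + pi there.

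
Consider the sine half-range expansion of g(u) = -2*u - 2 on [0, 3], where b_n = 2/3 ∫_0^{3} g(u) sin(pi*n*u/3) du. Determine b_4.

3/pi

b_4 = 2/3 ∫_0^{3} (-2*u - 2) sin(4*pi*u/3) du.
Integrating by parts (boundary term plus one more integral), an antiderivative of (-2*u - 2) sin(4*pi*u/3) is 3*u*cos(4*pi*u/3)/(2*pi) - 9*sin(4*pi*u/3)/(8*pi**2) + 3*cos(4*pi*u/3)/(2*pi); evaluating from 0 to 3: ∫_{0}^{3} (-2*u - 2) sin(4*pi*u/3) du = (6/pi) - (3/(2*pi)) = 9/(2*pi).
Hence b_4 = (2/3)·(9/(2*pi)) = 3/pi.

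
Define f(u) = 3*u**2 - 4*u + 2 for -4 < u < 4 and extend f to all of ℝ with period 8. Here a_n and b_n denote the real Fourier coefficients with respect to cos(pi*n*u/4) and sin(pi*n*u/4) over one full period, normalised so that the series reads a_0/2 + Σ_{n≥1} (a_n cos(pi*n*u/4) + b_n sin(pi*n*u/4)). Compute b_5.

-32/(5*pi)

b_5 = 1/4 ∫_{-4}^{4} f(u) sin(5*pi*u/4) du.
Integrating by parts twice (tabular method), an antiderivative of (3*u**2 - 4*u + 2) sin(5*pi*u/4) is -12*u**2*cos(5*pi*u/4)/(5*pi) + 96*u*sin(5*pi*u/4)/(25*pi**2) + 16*u*cos(5*pi*u/4)/(5*pi) - 64*sin(5*pi*u/4)/(25*pi**2) - 8*cos(5*pi*u/4)/(5*pi) + 384*cos(5*pi*u/4)/(125*pi**3); evaluating from -4 to 4: ∫_{-4}^{4} (3*u**2 - 4*u + 2) sin(5*pi*u/4) du = (8*(-48 + 425*pi**2)/(125*pi**3)) - (24*(-16 + 275*pi**2)/(125*pi**3)) = -128/(5*pi).
Hence b_5 = (1/4)·(-128/(5*pi)) = -32/(5*pi).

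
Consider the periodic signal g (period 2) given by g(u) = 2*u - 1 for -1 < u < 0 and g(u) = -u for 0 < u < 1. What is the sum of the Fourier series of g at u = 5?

-2

u = 5 differs from u = 1 by 2 full period(s), and the series is 2-periodic.
At u = 1 the one-sided limits are g(1^-) = -1 and g(1^+) = -3.
By Dirichlet's theorem the series converges to their average, [(-1) + (-3)]/2 = -2.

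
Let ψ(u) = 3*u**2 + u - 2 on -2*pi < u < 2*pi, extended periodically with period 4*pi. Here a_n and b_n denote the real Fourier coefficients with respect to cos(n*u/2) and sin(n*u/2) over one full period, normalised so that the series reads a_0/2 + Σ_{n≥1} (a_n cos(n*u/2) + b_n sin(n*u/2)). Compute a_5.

a_5 = (1/(2*pi)) ∫_{-2*pi}^{2*pi} ψ(u) cos(5*u/2) du.
Integrating by parts twice (tabular method), an antiderivative of (3*u**2 + u - 2) cos(5*u/2) is 6*u**2*sin(5*u/2)/5 + 2*u*sin(5*u/2)/5 + 24*u*cos(5*u/2)/25 - 148*sin(5*u/2)/125 + 4*cos(5*u/2)/25; evaluating from -2*pi to 2*pi: ∫_{-2*pi}^{2*pi} (3*u**2 + u - 2) cos(5*u/2) du = (-48*pi/25 - 4/25) - (-4/25 + 48*pi/25) = -96*pi/25.
Hence a_5 = (1/(2*pi))·(-96*pi/25) = -48/25.

-48/25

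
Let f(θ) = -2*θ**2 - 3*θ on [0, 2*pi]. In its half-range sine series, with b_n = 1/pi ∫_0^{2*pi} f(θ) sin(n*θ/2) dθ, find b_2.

b_2 = 1/pi ∫_0^{2*pi} (-2*θ**2 - 3*θ) sin(θ) dθ.
Integrating by parts twice (tabular method), an antiderivative of (-2*θ**2 - 3*θ) sin(θ) is 2*θ**2*cos(θ) - 4*θ*sin(θ) + 3*θ*cos(θ) - 3*sin(θ) - 4*cos(θ); evaluating from 0 to 2*pi: ∫_{0}^{2*pi} (-2*θ**2 - 3*θ) sin(θ) dθ = (-4 + 6*pi + 8*pi**2) - (-4) = 2*pi*(3 + 4*pi).
Hence b_2 = (1/pi)·(2*pi*(3 + 4*pi)) = 6 + 8*pi.

6 + 8*pi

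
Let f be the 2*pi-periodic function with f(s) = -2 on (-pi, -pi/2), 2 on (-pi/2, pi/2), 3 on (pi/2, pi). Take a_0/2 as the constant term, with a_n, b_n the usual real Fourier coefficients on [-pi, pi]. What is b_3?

5/(3*pi)

b_3 = 1/pi ∫_{-pi}^{pi} f(s) sin(3*s) ds.
Split the integral at the breakpoints.
Directly, an antiderivative of (-2) sin(3*s) is 2*cos(3*s)/3; evaluating from -pi to -pi/2: ∫_{-pi}^{-pi/2} (-2) sin(3*s) ds = (0) - (-2/3) = 2/3.
Directly, an antiderivative of (2) sin(3*s) is -2*cos(3*s)/3; evaluating from -pi/2 to pi/2: ∫_{-pi/2}^{pi/2} (2) sin(3*s) ds = (0) - (0) = 0.
Directly, an antiderivative of (3) sin(3*s) is -cos(3*s); evaluating from pi/2 to pi: ∫_{pi/2}^{pi} (3) sin(3*s) ds = (1) - (0) = 1.
Summing the pieces and multiplying by (1/pi) gives b_3 = 5/(3*pi).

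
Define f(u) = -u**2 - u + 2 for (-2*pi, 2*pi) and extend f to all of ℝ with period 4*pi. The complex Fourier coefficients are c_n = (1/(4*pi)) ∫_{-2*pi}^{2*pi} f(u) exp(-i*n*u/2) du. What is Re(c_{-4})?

-1/2

Since f is real-valued, Re(c_{-4}) = (1/(4*pi)) ∫_{-2*pi}^{2*pi} f(u) cos(-2*u) du = a_{4}/2.
Integrating by parts twice (tabular method), an antiderivative of (-u**2 - u + 2) cos(-2*u) is -u**2*sin(2*u)/2 - u*sin(2*u)/2 - u*cos(2*u)/2 + 5*sin(2*u)/4 - cos(2*u)/4; evaluating from -2*pi to 2*pi: ∫_{-2*pi}^{2*pi} (-u**2 - u + 2) cos(-2*u) du = (-pi - 1/4) - (-1/4 + pi) = -2*pi.
Hence Re(c_{-4}) = (1/(4*pi))·(-2*pi) = -1/2.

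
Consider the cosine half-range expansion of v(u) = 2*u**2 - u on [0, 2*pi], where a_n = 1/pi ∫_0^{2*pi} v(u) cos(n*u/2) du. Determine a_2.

8

a_2 = 1/pi ∫_0^{2*pi} (2*u**2 - u) cos(u) du.
Integrating by parts twice (tabular method), an antiderivative of (2*u**2 - u) cos(u) is 2*u**2*sin(u) - u*sin(u) + 4*u*cos(u) - 4*sin(u) - cos(u); evaluating from 0 to 2*pi: ∫_{0}^{2*pi} (2*u**2 - u) cos(u) du = (-1 + 8*pi) - (-1) = 8*pi.
Hence a_2 = (1/pi)·(8*pi) = 8.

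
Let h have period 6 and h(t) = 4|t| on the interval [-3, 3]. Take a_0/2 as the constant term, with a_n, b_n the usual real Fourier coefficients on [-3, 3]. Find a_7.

-48/(49*pi**2)

a_7 = 1/3 ∫_{-3}^{3} h(t) cos(7*pi*t/3) dt.
h is even and cos(7*pi*t/3) is even, so the integrand is even and a_7 = 2/3 ∫_0^{3} h(t) cos(7*pi*t/3) dt.
Integrating by parts (boundary term plus one more integral), an antiderivative of (4*t) cos(7*pi*t/3) is 12*t*sin(7*pi*t/3)/(7*pi) + 36*cos(7*pi*t/3)/(49*pi**2); evaluating from 0 to 3: ∫_{0}^{3} (4*t) cos(7*pi*t/3) dt = (-36/(49*pi**2)) - (36/(49*pi**2)) = -72/(49*pi**2).
Hence a_7 = (2/3)·(-72/(49*pi**2)) = -48/(49*pi**2).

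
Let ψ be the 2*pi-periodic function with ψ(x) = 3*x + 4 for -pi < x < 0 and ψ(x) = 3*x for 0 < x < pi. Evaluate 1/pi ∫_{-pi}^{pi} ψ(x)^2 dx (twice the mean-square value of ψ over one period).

1/pi ∫_{-pi}^{pi} ψ(x)^2 dx = 1/pi · (2*pi*(-6*pi + 8 + 3*pi**2)) = -12*pi + 16 + 6*pi**2.

-12*pi + 16 + 6*pi**2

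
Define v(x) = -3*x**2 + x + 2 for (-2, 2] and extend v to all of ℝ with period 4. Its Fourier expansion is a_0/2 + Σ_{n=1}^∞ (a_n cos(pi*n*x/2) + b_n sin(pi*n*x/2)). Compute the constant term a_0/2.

a_0 = 1/2 ∫_{-2}^{2} v(x) dx = 1/2 · (-8) = -4.
So the constant term a_0/2 = -2.

-2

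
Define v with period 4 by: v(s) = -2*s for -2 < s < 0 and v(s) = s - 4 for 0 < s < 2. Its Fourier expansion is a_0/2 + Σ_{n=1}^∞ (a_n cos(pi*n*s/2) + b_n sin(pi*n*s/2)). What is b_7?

b_7 = 1/2 ∫_{-2}^{2} v(s) sin(7*pi*s/2) ds.
Split the integral at the breakpoints.
Integrating by parts (boundary term plus one more integral), an antiderivative of (-2*s) sin(7*pi*s/2) is 4*s*cos(7*pi*s/2)/(7*pi) - 8*sin(7*pi*s/2)/(49*pi**2); evaluating from -2 to 0: ∫_{-2}^{0} (-2*s) sin(7*pi*s/2) ds = (0) - (8/(7*pi)) = -8/(7*pi).
Integrating by parts (boundary term plus one more integral), an antiderivative of (s - 4) sin(7*pi*s/2) is -2*s*cos(7*pi*s/2)/(7*pi) + 4*sin(7*pi*s/2)/(49*pi**2) + 8*cos(7*pi*s/2)/(7*pi); evaluating from 0 to 2: ∫_{0}^{2} (s - 4) sin(7*pi*s/2) ds = (-4/(7*pi)) - (8/(7*pi)) = -12/(7*pi).
Summing the pieces and multiplying by (1/2) gives b_7 = -10/(7*pi).

-10/(7*pi)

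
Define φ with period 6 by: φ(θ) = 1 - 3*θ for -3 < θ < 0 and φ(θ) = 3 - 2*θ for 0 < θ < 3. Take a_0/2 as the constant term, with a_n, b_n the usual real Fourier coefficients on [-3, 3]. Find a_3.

-2/(3*pi**2)

a_3 = 1/3 ∫_{-3}^{3} φ(θ) cos(pi*θ) dθ.
Split the integral at the breakpoints.
Integrating by parts (boundary term plus one more integral), an antiderivative of (1 - 3*θ) cos(pi*θ) is -3*θ*sin(pi*θ)/pi + sin(pi*θ)/pi - 3*cos(pi*θ)/pi**2; evaluating from -3 to 0: ∫_{-3}^{0} (1 - 3*θ) cos(pi*θ) dθ = (-3/pi**2) - (3/pi**2) = -6/pi**2.
Integrating by parts (boundary term plus one more integral), an antiderivative of (3 - 2*θ) cos(pi*θ) is -2*θ*sin(pi*θ)/pi + 3*sin(pi*θ)/pi - 2*cos(pi*θ)/pi**2; evaluating from 0 to 3: ∫_{0}^{3} (3 - 2*θ) cos(pi*θ) dθ = (2/pi**2) - (-2/pi**2) = 4/pi**2.
Summing the pieces and multiplying by (1/3) gives a_3 = -2/(3*pi**2).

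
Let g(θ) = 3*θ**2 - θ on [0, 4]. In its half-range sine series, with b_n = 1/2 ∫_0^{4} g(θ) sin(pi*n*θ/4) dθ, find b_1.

b_1 = 1/2 ∫_0^{4} (3*θ**2 - θ) sin(pi*θ/4) dθ.
Integrating by parts twice (tabular method), an antiderivative of (3*θ**2 - θ) sin(pi*θ/4) is -12*θ**2*cos(pi*θ/4)/pi + 96*θ*sin(pi*θ/4)/pi**2 + 4*θ*cos(pi*θ/4)/pi - 16*sin(pi*θ/4)/pi**2 + 384*cos(pi*θ/4)/pi**3; evaluating from 0 to 4: ∫_{0}^{4} (3*θ**2 - θ) sin(pi*θ/4) dθ = (-384/pi**3 + 176/pi) - (384/pi**3) = -768/pi**3 + 176/pi.
Hence b_1 = (1/2)·(-768/pi**3 + 176/pi) = -384/pi**3 + 88/pi.

-384/pi**3 + 88/pi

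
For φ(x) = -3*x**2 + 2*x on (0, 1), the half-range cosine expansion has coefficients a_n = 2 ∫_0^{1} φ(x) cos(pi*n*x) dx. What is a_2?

-3/pi**2

a_2 = 2 ∫_0^{1} (-3*x**2 + 2*x) cos(2*pi*x) dx.
Integrating by parts twice (tabular method), an antiderivative of (-3*x**2 + 2*x) cos(2*pi*x) is -3*x**2*sin(2*pi*x)/(2*pi) + x*sin(2*pi*x)/pi - 3*x*cos(2*pi*x)/(2*pi**2) + 3*sin(2*pi*x)/(4*pi**3) + cos(2*pi*x)/(2*pi**2); evaluating from 0 to 1: ∫_{0}^{1} (-3*x**2 + 2*x) cos(2*pi*x) dx = (-1/pi**2) - (1/(2*pi**2)) = -3/(2*pi**2).
Hence a_2 = 2·(-3/(2*pi**2)) = -3/pi**2.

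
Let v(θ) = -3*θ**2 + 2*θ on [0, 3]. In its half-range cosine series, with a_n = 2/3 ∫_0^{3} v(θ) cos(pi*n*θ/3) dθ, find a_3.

a_3 = 2/3 ∫_0^{3} (-3*θ**2 + 2*θ) cos(pi*θ) dθ.
Integrating by parts twice (tabular method), an antiderivative of (-3*θ**2 + 2*θ) cos(pi*θ) is -3*θ**2*sin(pi*θ)/pi + 2*θ*sin(pi*θ)/pi - 6*θ*cos(pi*θ)/pi**2 + 6*sin(pi*θ)/pi**3 + 2*cos(pi*θ)/pi**2; evaluating from 0 to 3: ∫_{0}^{3} (-3*θ**2 + 2*θ) cos(pi*θ) dθ = (16/pi**2) - (2/pi**2) = 14/pi**2.
Hence a_3 = (2/3)·(14/pi**2) = 28/(3*pi**2).

28/(3*pi**2)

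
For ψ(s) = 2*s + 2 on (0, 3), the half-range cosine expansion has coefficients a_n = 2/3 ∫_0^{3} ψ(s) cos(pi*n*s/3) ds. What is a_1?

a_1 = 2/3 ∫_0^{3} (2*s + 2) cos(pi*s/3) ds.
Integrating by parts (boundary term plus one more integral), an antiderivative of (2*s + 2) cos(pi*s/3) is 6*s*sin(pi*s/3)/pi + 6*sin(pi*s/3)/pi + 18*cos(pi*s/3)/pi**2; evaluating from 0 to 3: ∫_{0}^{3} (2*s + 2) cos(pi*s/3) ds = (-18/pi**2) - (18/pi**2) = -36/pi**2.
Hence a_1 = (2/3)·(-36/pi**2) = -24/pi**2.

-24/pi**2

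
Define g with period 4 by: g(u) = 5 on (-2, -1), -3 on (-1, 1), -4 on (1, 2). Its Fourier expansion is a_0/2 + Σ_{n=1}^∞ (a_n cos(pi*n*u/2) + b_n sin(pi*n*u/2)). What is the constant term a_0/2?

a_0 = 1/2 ∫_{-2}^{2} g(u) du = 1/2 · (-5) = -5/2.
So the constant term a_0/2 = -5/4.

-5/4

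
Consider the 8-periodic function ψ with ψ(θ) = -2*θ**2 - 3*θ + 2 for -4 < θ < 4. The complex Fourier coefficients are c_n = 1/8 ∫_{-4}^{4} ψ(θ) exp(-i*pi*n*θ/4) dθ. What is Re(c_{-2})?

-16/pi**2

Since ψ is real-valued, Re(c_{-2}) = 1/8 ∫_{-4}^{4} ψ(θ) cos(-pi*θ/2) dθ = a_{2}/2.
Integrating by parts twice (tabular method), an antiderivative of (-2*θ**2 - 3*θ + 2) cos(-pi*θ/2) is -4*θ**2*sin(pi*θ/2)/pi - 6*θ*sin(pi*θ/2)/pi - 16*θ*cos(pi*θ/2)/pi**2 + 32*sin(pi*θ/2)/pi**3 + 4*sin(pi*θ/2)/pi - 12*cos(pi*θ/2)/pi**2; evaluating from -4 to 4: ∫_{-4}^{4} (-2*θ**2 - 3*θ + 2) cos(-pi*θ/2) dθ = (-76/pi**2) - (52/pi**2) = -128/pi**2.
Hence Re(c_{-2}) = (1/8)·(-128/pi**2) = -16/pi**2.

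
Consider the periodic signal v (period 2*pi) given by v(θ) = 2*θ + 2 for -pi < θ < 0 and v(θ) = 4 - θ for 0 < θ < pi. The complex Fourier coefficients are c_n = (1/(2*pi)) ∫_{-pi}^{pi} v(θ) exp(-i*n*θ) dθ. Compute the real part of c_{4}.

0

Since v is real-valued, Re(c_{4}) = (1/(2*pi)) ∫_{-pi}^{pi} v(θ) cos(4*θ) dθ = a_{4}/2.
Split the integral at the breakpoints.
Integrating by parts (boundary term plus one more integral), an antiderivative of (2*θ + 2) cos(4*θ) is θ*sin(4*θ)/2 + sin(4*θ)/2 + cos(4*θ)/8; evaluating from -pi to 0: ∫_{-pi}^{0} (2*θ + 2) cos(4*θ) dθ = (1/8) - (1/8) = 0.
Integrating by parts (boundary term plus one more integral), an antiderivative of (4 - θ) cos(4*θ) is -θ*sin(4*θ)/4 + sin(4*θ) - cos(4*θ)/16; evaluating from 0 to pi: ∫_{0}^{pi} (4 - θ) cos(4*θ) dθ = (-1/16) - (-1/16) = 0.
So ∫_{-pi}^{pi} v(θ) cos(4*θ) dθ = 0.
Hence Re(c_{4}) = (1/(2*pi))·(0) = 0.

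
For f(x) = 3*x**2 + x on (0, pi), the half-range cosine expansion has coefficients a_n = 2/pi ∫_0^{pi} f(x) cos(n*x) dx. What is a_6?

1/3

a_6 = 2/pi ∫_0^{pi} (3*x**2 + x) cos(6*x) dx.
Integrating by parts twice (tabular method), an antiderivative of (3*x**2 + x) cos(6*x) is x**2*sin(6*x)/2 + x*sin(6*x)/6 + x*cos(6*x)/6 - sin(6*x)/36 + cos(6*x)/36; evaluating from 0 to pi: ∫_{0}^{pi} (3*x**2 + x) cos(6*x) dx = (1/36 + pi/6) - (1/36) = pi/6.
Hence a_6 = (2/pi)·(pi/6) = 1/3.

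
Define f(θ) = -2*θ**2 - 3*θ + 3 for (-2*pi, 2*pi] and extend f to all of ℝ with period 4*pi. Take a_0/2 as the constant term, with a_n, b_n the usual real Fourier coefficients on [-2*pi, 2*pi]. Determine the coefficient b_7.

b_7 = (1/(2*pi)) ∫_{-2*pi}^{2*pi} f(θ) sin(7*θ/2) dθ.
Integrating by parts twice (tabular method), an antiderivative of (-2*θ**2 - 3*θ + 3) sin(7*θ/2) is 4*θ**2*cos(7*θ/2)/7 - 16*θ*sin(7*θ/2)/49 + 6*θ*cos(7*θ/2)/7 - 12*sin(7*θ/2)/49 - 326*cos(7*θ/2)/343; evaluating from -2*pi to 2*pi: ∫_{-2*pi}^{2*pi} (-2*θ**2 - 3*θ + 3) sin(7*θ/2) dθ = (-16*pi**2/7 - 12*pi/7 + 326/343) - (-16*pi**2/7 + 326/343 + 12*pi/7) = -24*pi/7.
Hence b_7 = (1/(2*pi))·(-24*pi/7) = -12/7.

-12/7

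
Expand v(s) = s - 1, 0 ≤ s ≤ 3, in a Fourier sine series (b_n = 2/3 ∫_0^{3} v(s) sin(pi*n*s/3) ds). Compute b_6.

b_6 = 2/3 ∫_0^{3} (s - 1) sin(2*pi*s) ds.
Integrating by parts (boundary term plus one more integral), an antiderivative of (s - 1) sin(2*pi*s) is -s*cos(2*pi*s)/(2*pi) + sin(2*pi*s)/(4*pi**2) + cos(2*pi*s)/(2*pi); evaluating from 0 to 3: ∫_{0}^{3} (s - 1) sin(2*pi*s) ds = (-1/pi) - (1/(2*pi)) = -3/(2*pi).
Hence b_6 = (2/3)·(-3/(2*pi)) = -1/pi.

-1/pi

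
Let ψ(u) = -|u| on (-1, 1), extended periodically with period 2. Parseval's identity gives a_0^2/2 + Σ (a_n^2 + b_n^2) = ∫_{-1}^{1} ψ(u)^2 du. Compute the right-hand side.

2/3

∫_{-1}^{1} ψ(u)^2 du = 2/3.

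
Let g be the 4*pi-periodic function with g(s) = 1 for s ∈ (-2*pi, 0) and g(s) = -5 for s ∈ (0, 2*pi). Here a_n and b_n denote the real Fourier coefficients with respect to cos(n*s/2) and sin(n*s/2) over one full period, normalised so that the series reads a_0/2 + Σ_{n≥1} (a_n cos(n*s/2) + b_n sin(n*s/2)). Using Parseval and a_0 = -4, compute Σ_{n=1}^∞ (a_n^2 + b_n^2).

18

Parseval: a_0^2/2 + Σ_{n≥1} (a_n^2+b_n^2) = (1/(2*pi)) ∫_{-2*pi}^{2*pi} g(s)^2 ds = 26.
Subtract a_0^2/2 = 8: Σ (a_n^2+b_n^2) = 18.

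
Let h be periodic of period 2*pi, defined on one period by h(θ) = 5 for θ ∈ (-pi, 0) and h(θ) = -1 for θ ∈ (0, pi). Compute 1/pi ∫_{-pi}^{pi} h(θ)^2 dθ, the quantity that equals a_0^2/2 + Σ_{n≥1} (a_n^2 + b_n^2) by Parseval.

1/pi ∫_{-pi}^{pi} h(θ)^2 dθ = 1/pi · (26*pi) = 26.

26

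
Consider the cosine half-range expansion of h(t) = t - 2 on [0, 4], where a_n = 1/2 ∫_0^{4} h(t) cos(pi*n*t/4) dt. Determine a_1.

a_1 = 1/2 ∫_0^{4} (t - 2) cos(pi*t/4) dt.
Integrating by parts (boundary term plus one more integral), an antiderivative of (t - 2) cos(pi*t/4) is 4*t*sin(pi*t/4)/pi - 8*sin(pi*t/4)/pi + 16*cos(pi*t/4)/pi**2; evaluating from 0 to 4: ∫_{0}^{4} (t - 2) cos(pi*t/4) dt = (-16/pi**2) - (16/pi**2) = -32/pi**2.
Hence a_1 = (1/2)·(-32/pi**2) = -16/pi**2.

-16/pi**2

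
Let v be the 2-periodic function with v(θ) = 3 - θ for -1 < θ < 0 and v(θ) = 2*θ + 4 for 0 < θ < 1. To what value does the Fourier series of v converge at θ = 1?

At θ = 1 the one-sided limits are v(1^-) = 6 and v(1^+) = 4.
By Dirichlet's theorem the series converges to their average, [(6) + (4)]/2 = 5.

5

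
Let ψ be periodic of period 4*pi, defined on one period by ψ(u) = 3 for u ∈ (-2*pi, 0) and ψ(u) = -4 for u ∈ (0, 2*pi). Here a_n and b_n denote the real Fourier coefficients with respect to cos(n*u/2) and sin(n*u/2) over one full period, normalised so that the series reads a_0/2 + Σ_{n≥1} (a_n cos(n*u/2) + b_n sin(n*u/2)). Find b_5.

-14/(5*pi)

b_5 = (1/(2*pi)) ∫_{-2*pi}^{2*pi} ψ(u) sin(5*u/2) du.
Split the integral at the breakpoints.
Directly, an antiderivative of (3) sin(5*u/2) is -6*cos(5*u/2)/5; evaluating from -2*pi to 0: ∫_{-2*pi}^{0} (3) sin(5*u/2) du = (-6/5) - (6/5) = -12/5.
Directly, an antiderivative of (-4) sin(5*u/2) is 8*cos(5*u/2)/5; evaluating from 0 to 2*pi: ∫_{0}^{2*pi} (-4) sin(5*u/2) du = (-8/5) - (8/5) = -16/5.
Summing the pieces and multiplying by (1/(2*pi)) gives b_5 = -14/(5*pi).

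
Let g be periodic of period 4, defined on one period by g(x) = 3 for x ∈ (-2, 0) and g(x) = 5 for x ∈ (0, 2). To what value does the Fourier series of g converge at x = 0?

4

At x = 0 the one-sided limits are g(0^-) = 3 and g(0^+) = 5.
By Dirichlet's theorem the series converges to their average, [(3) + (5)]/2 = 4.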